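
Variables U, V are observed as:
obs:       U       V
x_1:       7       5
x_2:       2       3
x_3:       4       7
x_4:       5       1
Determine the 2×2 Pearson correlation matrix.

Step 1 — column means:
  mean(U) = (7 + 2 + 4 + 5) / 4 = 18/4 = 4.5
  mean(V) = (5 + 3 + 7 + 1) / 4 = 16/4 = 4

Step 2 — sample variances and covariances s[i,j] = (1/(n-1)) · Σ_k (x_{k,i} - mean_i) · (x_{k,j} - mean_j), with n-1 = 3:
  s[U,U] = ((2.5)·(2.5) + (-2.5)·(-2.5) + (-0.5)·(-0.5) + (0.5)·(0.5)) / 3 = 13/3 = 4.3333
  s[U,V] = ((2.5)·(1) + (-2.5)·(-1) + (-0.5)·(3) + (0.5)·(-3)) / 3 = 2/3 = 0.6667
  s[V,V] = ((1)·(1) + (-1)·(-1) + (3)·(3) + (-3)·(-3)) / 3 = 20/3 = 6.6667
  Sample standard deviations s_i = √(s[i,i]):
  s(U) = √(4.3333) = 2.0817
  s(V) = √(6.6667) = 2.582

Step 3 — r_{ij} = s_{ij} / (s_i · s_j):
  r[U,U] = 1 (diagonal).
  r[U,V] = 0.6667 / (2.0817 · 2.582) = 0.6667 / 5.3748 = 0.124
  r[V,V] = 1 (diagonal).

R is symmetric with unit diagonal. Assembling:

R = [[1, 0.124],
 [0.124, 1]]


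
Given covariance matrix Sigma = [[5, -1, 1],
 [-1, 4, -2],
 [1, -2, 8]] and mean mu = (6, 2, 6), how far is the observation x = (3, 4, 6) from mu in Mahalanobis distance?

Step 1 — centre the observation: (x - mu) = (-3, 2, 0).

Step 2 — invert Sigma (cofactor / det for 3×3, or solve directly):
  Sigma^{-1} = [[0.2121, 0.0455, -0.0152],
 [0.0455, 0.2955, 0.0682],
 [-0.0152, 0.0682, 0.1439]].

Step 3 — form the quadratic (x - mu)^T · Sigma^{-1} · (x - mu):
  Sigma^{-1} · (x - mu) = (-0.5455, 0.4545, 0.1818).
  (x - mu)^T · [Sigma^{-1} · (x - mu)] = (-3)·(-0.5455) + (2)·(0.4545) + (0)·(0.1818) = 2.5455.

Step 4 — take square root: d = √(2.5455) ≈ 1.5954.

d(x, mu) = √(2.5455) ≈ 1.5954


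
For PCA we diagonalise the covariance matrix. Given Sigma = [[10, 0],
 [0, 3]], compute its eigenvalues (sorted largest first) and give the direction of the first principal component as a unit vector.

Step 1 — characteristic polynomial of 2×2 Sigma:
  det(Sigma - λI) = λ² - trace · λ + det = 0.
  trace = 10 + 3 = 13, det = 10·3 - (0)² = 30.
Step 2 — discriminant:
  Δ = trace² - 4·det = 169 - 120 = 49.
Step 3 — eigenvalues:
  λ = (trace ± √Δ)/2 = (13 ± 7)/2,
  λ_1 = 10,  λ_2 = 3.

Step 4 — unit eigenvector for λ_1: Sigma is diagonal, so its eigenvectors are the coordinate axes. λ_1 = 10 is the diagonal entry on the first coordinate axis, hence
  v_1 = (1, 0) (||v_1|| = 1).

λ_1 = 10,  λ_2 = 3;  v_1 ≈ (1, 0)


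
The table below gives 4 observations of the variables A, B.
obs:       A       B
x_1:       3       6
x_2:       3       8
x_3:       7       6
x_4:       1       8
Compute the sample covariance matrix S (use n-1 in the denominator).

Step 1 — column means:
  mean(A) = (3 + 3 + 7 + 1) / 4 = 14/4 = 3.5
  mean(B) = (6 + 8 + 6 + 8) / 4 = 28/4 = 7

Step 2 — sample covariance S[i,j] = (1/(n-1)) · Σ_k (x_{k,i} - mean_i) · (x_{k,j} - mean_j), with n-1 = 3.
  S[A,A] = ((-0.5)·(-0.5) + (-0.5)·(-0.5) + (3.5)·(3.5) + (-2.5)·(-2.5)) / 3 = 19/3 = 6.3333
  S[A,B] = ((-0.5)·(-1) + (-0.5)·(1) + (3.5)·(-1) + (-2.5)·(1)) / 3 = -6/3 = -2
  S[B,B] = ((-1)·(-1) + (1)·(1) + (-1)·(-1) + (1)·(1)) / 3 = 4/3 = 1.3333

S is symmetric (S[j,i] = S[i,j]). Assembling:

S = [[6.3333, -2],
 [-2, 1.3333]]


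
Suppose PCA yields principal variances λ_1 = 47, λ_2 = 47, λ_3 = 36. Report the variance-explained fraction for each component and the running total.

Step 1 — total variance = trace(Sigma) = Σ λ_i = 47 + 47 + 36 = 130.

Step 2 — fraction explained by component i = λ_i / Σ λ:
  PC1: 47/130 = 0.3615
  PC2: 47/130 = 0.3615
  PC3: 36/130 = 0.2769

Step 3 — cumulative fraction after k components = (λ_1 + ... + λ_k) / Σ λ:
  k = 1: 47/130 = 0.3615
  k = 2: (47 + 47)/130 = 94/130 = 0.7231
  k = 3: (47 + 47 + 36)/130 = 130/130 = 1

Summary (fraction, with percent):

explained: PC1 0.3615 (36.15%), PC2 0.3615 (36.15%), PC3 0.2769 (27.69%);  cumulative: 0.3615, 0.7231, 1


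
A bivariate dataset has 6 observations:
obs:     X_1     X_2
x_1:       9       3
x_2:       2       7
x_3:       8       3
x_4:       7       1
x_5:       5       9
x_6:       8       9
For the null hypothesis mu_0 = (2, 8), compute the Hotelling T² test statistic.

Step 1 — sample mean vector:
  mean(X_1) = (9 + 2 + 8 + 7 + 5 + 8) / 6 = 39/6 = 6.5
  mean(X_2) = (3 + 7 + 3 + 1 + 9 + 9) / 6 = 32/6 = 5.3333
  x̄ = (6.5, 5.3333),  deviation x̄ - mu_0 = (6.5, 5.3333) - (2, 8) = (4.5, -2.6667).

Step 2 — sample covariance matrix, S[i,j] = (1/(n-1)) · Σ_k (x_{k,i} - mean_i) · (x_{k,j} - mean_j), divisor n-1 = 5:
  S[X_1,X_1] = ((2.5)·(2.5) + (-4.5)·(-4.5) + (1.5)·(1.5) + (0.5)·(0.5) + (-1.5)·(-1.5) + (1.5)·(1.5)) / 5 = 33.5/5 = 6.7
  S[X_1,X_2] = ((2.5)·(-2.3333) + (-4.5)·(1.6667) + (1.5)·(-2.3333) + (0.5)·(-4.3333) + (-1.5)·(3.6667) + (1.5)·(3.6667)) / 5 = -19/5 = -3.8
  S[X_2,X_2] = ((-2.3333)·(-2.3333) + (1.6667)·(1.6667) + (-2.3333)·(-2.3333) + (-4.3333)·(-4.3333) + (3.6667)·(3.6667) + (3.6667)·(3.6667)) / 5 = 59.3333/5 = 11.8667
  S = [[6.7, -3.8],
 [-3.8, 11.8667]].

Step 3 — invert S. det(S) = 6.7·11.8667 - (-3.8)² = 65.0667.
  S^{-1} = (1/det) · [[d, -b], [-b, a]] = [[0.1824, 0.0584],
 [0.0584, 0.103]].

Step 4 — quadratic form (x̄ - mu_0)^T · S^{-1} · (x̄ - mu_0):
  S^{-1} · (x̄ - mu_0) = (0.665, -0.0118),
  (x̄ - mu_0)^T · [...] = (4.5)·(0.665) + (-2.6667)·(-0.0118) = 3.0237.

Step 5 — scale by n: T² = 6 · 3.0237 = 18.1424.

T² ≈ 18.1424


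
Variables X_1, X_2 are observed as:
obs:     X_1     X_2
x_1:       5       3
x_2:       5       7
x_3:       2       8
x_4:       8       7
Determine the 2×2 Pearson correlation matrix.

Step 1 — column means:
  mean(X_1) = (5 + 5 + 2 + 8) / 4 = 20/4 = 5
  mean(X_2) = (3 + 7 + 8 + 7) / 4 = 25/4 = 6.25

Step 2 — sample variances and covariances s[i,j] = (1/(n-1)) · Σ_k (x_{k,i} - mean_i) · (x_{k,j} - mean_j), with n-1 = 3:
  s[X_1,X_1] = ((0)·(0) + (0)·(0) + (-3)·(-3) + (3)·(3)) / 3 = 18/3 = 6
  s[X_1,X_2] = ((0)·(-3.25) + (0)·(0.75) + (-3)·(1.75) + (3)·(0.75)) / 3 = -3/3 = -1
  s[X_2,X_2] = ((-3.25)·(-3.25) + (0.75)·(0.75) + (1.75)·(1.75) + (0.75)·(0.75)) / 3 = 14.75/3 = 4.9167
  Sample standard deviations s_i = √(s[i,i]):
  s(X_1) = √(6) = 2.4495
  s(X_2) = √(4.9167) = 2.2174

Step 3 — r_{ij} = s_{ij} / (s_i · s_j):
  r[X_1,X_1] = 1 (diagonal).
  r[X_1,X_2] = -1 / (2.4495 · 2.2174) = -1 / 5.4314 = -0.1841
  r[X_2,X_2] = 1 (diagonal).

R is symmetric with unit diagonal. Assembling:

R = [[1, -0.1841],
 [-0.1841, 1]]


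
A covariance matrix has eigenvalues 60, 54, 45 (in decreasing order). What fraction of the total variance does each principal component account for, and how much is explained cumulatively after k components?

Step 1 — total variance = trace(Sigma) = Σ λ_i = 60 + 54 + 45 = 159.

Step 2 — fraction explained by component i = λ_i / Σ λ:
  PC1: 60/159 = 0.3774
  PC2: 54/159 = 0.3396
  PC3: 45/159 = 0.283

Step 3 — cumulative fraction after k components = (λ_1 + ... + λ_k) / Σ λ:
  k = 1: 60/159 = 0.3774
  k = 2: (60 + 54)/159 = 114/159 = 0.717
  k = 3: (60 + 54 + 45)/159 = 159/159 = 1

Summary (fraction, with percent):

explained: PC1 0.3774 (37.74%), PC2 0.3396 (33.96%), PC3 0.283 (28.3%);  cumulative: 0.3774, 0.717, 1


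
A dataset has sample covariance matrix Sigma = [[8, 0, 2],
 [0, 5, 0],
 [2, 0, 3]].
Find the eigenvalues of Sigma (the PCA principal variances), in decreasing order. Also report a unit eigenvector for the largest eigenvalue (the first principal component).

Step 1 — characteristic polynomial p(λ) = det(λI - Sigma) = λ³ - tr·λ² + c_1·λ - det, where tr = trace, c_1 = sum of the principal 2×2 minors, det = det(Sigma):
  tr = 8 + 5 + 3 = 16,
  c_1 = (8·5 - (0)²) + (8·3 - (2)²) + (5·3 - (0)²) = 40 + 20 + 15 = 75,
  det = 8·(5·3 - (0)²) - (0)·((0)·3 - (0)·(2)) + (2)·((0)·(0) - 5·(2)) = 8·(15) - (0)·(0) + (2)·(-10) = 100.
  So p(λ) = λ³ - 16λ² + 75λ - 100.
Step 2 — look for an integer root (rational root theorem: any rational root is an integer divisor of 100). Testing λ = 5:
  p(5) = 125 - 400 + 375 - 100 = 0  ✓
  Dividing out (λ - 5): p(λ) = (λ - 5)(λ² - 11λ + 20).
Step 3 — remaining eigenvalues from the quadratic λ² - 11λ + 20 = 0:
  Δ = 11² - 4·20 = 121 - 80 = 41,  λ = (11 ± √41)/2 = (11 ± 6.4031)/2 ≈ 8.7016 or 2.2984.
  Sorted: λ_1 = 8.7016,  λ_2 = 5,  λ_3 = 2.2984  (check: sum = 16 = tr ✓).

Step 4 — unit eigenvector for λ_1 ≈ 8.7016: v spans the null space of (Sigma - λ_1 I), whose rows are
  r_1 = (-0.7016, 0, 2),  r_2 = (0, -3.7016, 0),  r_3 = (2, 0, -5.7016).
  v is orthogonal to every row, so take v ∝ r_1 × r_2 = ((0)·(0) - (2)·(-3.7016), (2)·(0) - (-0.7016)·(0), (-0.7016)·(-3.7016) - (0)·(0)) ≈ (7.4031, 0, 2.5969).
  Let u = (7.4031, 0, 2.5969).
  ||u|| = √((7.4031)² + (0)² + (2.5969)²) = √(61.55) ≈ 7.8454,  v_1 = u/||u|| ≈ (0.9436, 0, 0.331) (||v_1|| = 1).

λ_1 = 8.7016,  λ_2 = 5,  λ_3 = 2.2984;  v_1 ≈ (0.9436, 0, 0.331)


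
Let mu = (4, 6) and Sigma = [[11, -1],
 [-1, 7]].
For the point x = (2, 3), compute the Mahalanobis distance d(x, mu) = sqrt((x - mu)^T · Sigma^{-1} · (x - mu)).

Step 1 — centre the observation: (x - mu) = (-2, -3).

Step 2 — invert Sigma. det(Sigma) = 11·7 - (-1)² = 76.
  Sigma^{-1} = (1/det) · [[d, -b], [-b, a]] = [[0.0921, 0.0132],
 [0.0132, 0.1447]].

Step 3 — form the quadratic (x - mu)^T · Sigma^{-1} · (x - mu):
  Sigma^{-1} · (x - mu) = (-0.2237, -0.4605).
  (x - mu)^T · [Sigma^{-1} · (x - mu)] = (-2)·(-0.2237) + (-3)·(-0.4605) = 1.8289.

Step 4 — take square root: d = √(1.8289) ≈ 1.3524.

d(x, mu) = √(1.8289) ≈ 1.3524


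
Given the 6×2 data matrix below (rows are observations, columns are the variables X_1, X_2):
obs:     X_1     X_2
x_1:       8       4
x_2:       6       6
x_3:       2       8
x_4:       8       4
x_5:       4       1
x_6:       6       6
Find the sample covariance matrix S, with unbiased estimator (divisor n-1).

Step 1 — column means:
  mean(X_1) = (8 + 6 + 2 + 8 + 4 + 6) / 6 = 34/6 = 5.6667
  mean(X_2) = (4 + 6 + 8 + 4 + 1 + 6) / 6 = 29/6 = 4.8333

Step 2 — sample covariance S[i,j] = (1/(n-1)) · Σ_k (x_{k,i} - mean_i) · (x_{k,j} - mean_j), with n-1 = 5.
  S[X_1,X_1] = ((2.3333)·(2.3333) + (0.3333)·(0.3333) + (-3.6667)·(-3.6667) + (2.3333)·(2.3333) + (-1.6667)·(-1.6667) + (0.3333)·(0.3333)) / 5 = 27.3333/5 = 5.4667
  S[X_1,X_2] = ((2.3333)·(-0.8333) + (0.3333)·(1.1667) + (-3.6667)·(3.1667) + (2.3333)·(-0.8333) + (-1.6667)·(-3.8333) + (0.3333)·(1.1667)) / 5 = -8.3333/5 = -1.6667
  S[X_2,X_2] = ((-0.8333)·(-0.8333) + (1.1667)·(1.1667) + (3.1667)·(3.1667) + (-0.8333)·(-0.8333) + (-3.8333)·(-3.8333) + (1.1667)·(1.1667)) / 5 = 28.8333/5 = 5.7667

S is symmetric (S[j,i] = S[i,j]). Assembling:

S = [[5.4667, -1.6667],
 [-1.6667, 5.7667]]


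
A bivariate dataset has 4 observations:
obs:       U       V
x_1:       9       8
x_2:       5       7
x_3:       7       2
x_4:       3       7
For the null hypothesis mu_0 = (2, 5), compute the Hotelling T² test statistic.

Step 1 — sample mean vector:
  mean(U) = (9 + 5 + 7 + 3) / 4 = 24/4 = 6
  mean(V) = (8 + 7 + 2 + 7) / 4 = 24/4 = 6
  x̄ = (6, 6),  deviation x̄ - mu_0 = (6, 6) - (2, 5) = (4, 1).

Step 2 — sample covariance matrix, S[i,j] = (1/(n-1)) · Σ_k (x_{k,i} - mean_i) · (x_{k,j} - mean_j), divisor n-1 = 3:
  S[U,U] = ((3)·(3) + (-1)·(-1) + (1)·(1) + (-3)·(-3)) / 3 = 20/3 = 6.6667
  S[U,V] = ((3)·(2) + (-1)·(1) + (1)·(-4) + (-3)·(1)) / 3 = -2/3 = -0.6667
  S[V,V] = ((2)·(2) + (1)·(1) + (-4)·(-4) + (1)·(1)) / 3 = 22/3 = 7.3333
  S = [[6.6667, -0.6667],
 [-0.6667, 7.3333]].

Step 3 — invert S. det(S) = 6.6667·7.3333 - (-0.6667)² = 48.4444.
  S^{-1} = (1/det) · [[d, -b], [-b, a]] = [[0.1514, 0.0138],
 [0.0138, 0.1376]].

Step 4 — quadratic form (x̄ - mu_0)^T · S^{-1} · (x̄ - mu_0):
  S^{-1} · (x̄ - mu_0) = (0.6193, 0.1927),
  (x̄ - mu_0)^T · [...] = (4)·(0.6193) + (1)·(0.1927) = 2.6697.

Step 5 — scale by n: T² = 4 · 2.6697 = 10.6789.

T² ≈ 10.6789


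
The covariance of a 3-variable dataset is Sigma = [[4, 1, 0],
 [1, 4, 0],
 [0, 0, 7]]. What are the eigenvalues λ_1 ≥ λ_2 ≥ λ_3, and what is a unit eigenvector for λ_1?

Step 1 — characteristic polynomial p(λ) = det(λI - Sigma) = λ³ - tr·λ² + c_1·λ - det, where tr = trace, c_1 = sum of the principal 2×2 minors, det = det(Sigma):
  tr = 4 + 4 + 7 = 15,
  c_1 = (4·4 - (1)²) + (4·7 - (0)²) + (4·7 - (0)²) = 15 + 28 + 28 = 71,
  det = 4·(4·7 - (0)²) - (1)·((1)·7 - (0)·(0)) + (0)·((1)·(0) - 4·(0)) = 4·(28) - (1)·(7) + (0)·(0) = 105.
  So p(λ) = λ³ - 15λ² + 71λ - 105.
Step 2 — look for an integer root (rational root theorem: any rational root is an integer divisor of 105). Testing λ = 3:
  p(3) = 27 - 135 + 213 - 105 = 0  ✓
  Dividing out (λ - 3): p(λ) = (λ - 3)(λ² - 12λ + 35).
Step 3 — remaining eigenvalues from the quadratic λ² - 12λ + 35 = 0:
  Δ = 12² - 4·35 = 144 - 140 = 4,  λ = (12 ± √4)/2 = (12 ± 2)/2 = 7 or 5.
  Sorted: λ_1 = 7,  λ_2 = 5,  λ_3 = 3  (check: sum = 15 = tr ✓).

Step 4 — unit eigenvector for λ_1 = 7: v spans the null space of (Sigma - λ_1 I), whose rows are
  r_1 = (-3, 1, 0),  r_2 = (1, -3, 0),  r_3 = (0, 0, 0).
  v is orthogonal to every row, so take v ∝ r_1 × r_2 = ((1)·(0) - (0)·(-3), (0)·(1) - (-3)·(0), (-3)·(-3) - (1)·(1)) = (0, 0, 8).
  Rescale (divide by 8): u = (0, 0, 1).
  ||u|| = √((0)² + (0)² + (1)²) = √(1) = 1,  v_1 = u/||u|| ≈ (0, 0, 1) (||v_1|| = 1).

λ_1 = 7,  λ_2 = 5,  λ_3 = 3;  v_1 ≈ (0, 0, 1)


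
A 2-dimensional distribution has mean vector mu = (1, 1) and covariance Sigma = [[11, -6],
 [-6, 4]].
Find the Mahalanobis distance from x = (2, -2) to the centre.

Step 1 — centre the observation: (x - mu) = (1, -3).

Step 2 — invert Sigma. det(Sigma) = 11·4 - (-6)² = 8.
  Sigma^{-1} = (1/det) · [[d, -b], [-b, a]] = [[0.5, 0.75],
 [0.75, 1.375]].

Step 3 — form the quadratic (x - mu)^T · Sigma^{-1} · (x - mu):
  Sigma^{-1} · (x - mu) = (-1.75, -3.375).
  (x - mu)^T · [Sigma^{-1} · (x - mu)] = (1)·(-1.75) + (-3)·(-3.375) = 8.375.

Step 4 — take square root: d = √(8.375) ≈ 2.894.

d(x, mu) = √(8.375) ≈ 2.894


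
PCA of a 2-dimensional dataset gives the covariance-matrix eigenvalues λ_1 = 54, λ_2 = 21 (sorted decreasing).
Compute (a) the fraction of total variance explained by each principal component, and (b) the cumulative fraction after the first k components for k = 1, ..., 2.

Step 1 — total variance = trace(Sigma) = Σ λ_i = 54 + 21 = 75.

Step 2 — fraction explained by component i = λ_i / Σ λ:
  PC1: 54/75 = 0.72
  PC2: 21/75 = 0.28

Step 3 — cumulative fraction after k components = (λ_1 + ... + λ_k) / Σ λ:
  k = 1: 54/75 = 0.72
  k = 2: (54 + 21)/75 = 75/75 = 1

Summary (fraction, with percent):

explained: PC1 0.72 (72%), PC2 0.28 (28%);  cumulative: 0.72, 1


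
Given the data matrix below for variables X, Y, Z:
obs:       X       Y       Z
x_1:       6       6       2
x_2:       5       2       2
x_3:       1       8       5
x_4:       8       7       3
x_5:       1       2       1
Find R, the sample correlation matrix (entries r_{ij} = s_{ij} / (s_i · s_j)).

Step 1 — column means:
  mean(X) = (6 + 5 + 1 + 8 + 1) / 5 = 21/5 = 4.2
  mean(Y) = (6 + 2 + 8 + 7 + 2) / 5 = 25/5 = 5
  mean(Z) = (2 + 2 + 5 + 3 + 1) / 5 = 13/5 = 2.6

Step 2 — sample variances and covariances s[i,j] = (1/(n-1)) · Σ_k (x_{k,i} - mean_i) · (x_{k,j} - mean_j), with n-1 = 4:
  s[X,X] = ((1.8)·(1.8) + (0.8)·(0.8) + (-3.2)·(-3.2) + (3.8)·(3.8) + (-3.2)·(-3.2)) / 4 = 38.8/4 = 9.7
  s[X,Y] = ((1.8)·(1) + (0.8)·(-3) + (-3.2)·(3) + (3.8)·(2) + (-3.2)·(-3)) / 4 = 7/4 = 1.75
  s[X,Z] = ((1.8)·(-0.6) + (0.8)·(-0.6) + (-3.2)·(2.4) + (3.8)·(0.4) + (-3.2)·(-1.6)) / 4 = -2.6/4 = -0.65
  s[Y,Y] = ((1)·(1) + (-3)·(-3) + (3)·(3) + (2)·(2) + (-3)·(-3)) / 4 = 32/4 = 8
  s[Y,Z] = ((1)·(-0.6) + (-3)·(-0.6) + (3)·(2.4) + (2)·(0.4) + (-3)·(-1.6)) / 4 = 14/4 = 3.5
  s[Z,Z] = ((-0.6)·(-0.6) + (-0.6)·(-0.6) + (2.4)·(2.4) + (0.4)·(0.4) + (-1.6)·(-1.6)) / 4 = 9.2/4 = 2.3
  Sample standard deviations s_i = √(s[i,i]):
  s(X) = √(9.7) = 3.1145
  s(Y) = √(8) = 2.8284
  s(Z) = √(2.3) = 1.5166

Step 3 — r_{ij} = s_{ij} / (s_i · s_j):
  r[X,X] = 1 (diagonal).
  r[X,Y] = 1.75 / (3.1145 · 2.8284) = 1.75 / 8.8091 = 0.1987
  r[X,Z] = -0.65 / (3.1145 · 1.5166) = -0.65 / 4.7233 = -0.1376
  r[Y,Y] = 1 (diagonal).
  r[Y,Z] = 3.5 / (2.8284 · 1.5166) = 3.5 / 4.2895 = 0.8159
  r[Z,Z] = 1 (diagonal).

R is symmetric with unit diagonal. Assembling:

R = [[1, 0.1987, -0.1376],
 [0.1987, 1, 0.8159],
 [-0.1376, 0.8159, 1]]


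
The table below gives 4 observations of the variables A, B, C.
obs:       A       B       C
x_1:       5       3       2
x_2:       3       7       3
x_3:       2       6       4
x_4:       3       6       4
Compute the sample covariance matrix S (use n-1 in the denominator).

Step 1 — column means:
  mean(A) = (5 + 3 + 2 + 3) / 4 = 13/4 = 3.25
  mean(B) = (3 + 7 + 6 + 6) / 4 = 22/4 = 5.5
  mean(C) = (2 + 3 + 4 + 4) / 4 = 13/4 = 3.25

Step 2 — sample covariance S[i,j] = (1/(n-1)) · Σ_k (x_{k,i} - mean_i) · (x_{k,j} - mean_j), with n-1 = 3.
  S[A,A] = ((1.75)·(1.75) + (-0.25)·(-0.25) + (-1.25)·(-1.25) + (-0.25)·(-0.25)) / 3 = 4.75/3 = 1.5833
  S[A,B] = ((1.75)·(-2.5) + (-0.25)·(1.5) + (-1.25)·(0.5) + (-0.25)·(0.5)) / 3 = -5.5/3 = -1.8333
  S[A,C] = ((1.75)·(-1.25) + (-0.25)·(-0.25) + (-1.25)·(0.75) + (-0.25)·(0.75)) / 3 = -3.25/3 = -1.0833
  S[B,B] = ((-2.5)·(-2.5) + (1.5)·(1.5) + (0.5)·(0.5) + (0.5)·(0.5)) / 3 = 9/3 = 3
  S[B,C] = ((-2.5)·(-1.25) + (1.5)·(-0.25) + (0.5)·(0.75) + (0.5)·(0.75)) / 3 = 3.5/3 = 1.1667
  S[C,C] = ((-1.25)·(-1.25) + (-0.25)·(-0.25) + (0.75)·(0.75) + (0.75)·(0.75)) / 3 = 2.75/3 = 0.9167

S is symmetric (S[j,i] = S[i,j]). Assembling:

S = [[1.5833, -1.8333, -1.0833],
 [-1.8333, 3, 1.1667],
 [-1.0833, 1.1667, 0.9167]]


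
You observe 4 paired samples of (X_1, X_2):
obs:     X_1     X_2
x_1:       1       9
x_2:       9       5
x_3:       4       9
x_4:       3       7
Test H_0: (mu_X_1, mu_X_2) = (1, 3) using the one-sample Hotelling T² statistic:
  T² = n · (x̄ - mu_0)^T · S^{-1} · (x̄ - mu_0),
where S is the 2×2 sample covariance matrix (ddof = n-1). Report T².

Step 1 — sample mean vector:
  mean(X_1) = (1 + 9 + 4 + 3) / 4 = 17/4 = 4.25
  mean(X_2) = (9 + 5 + 9 + 7) / 4 = 30/4 = 7.5
  x̄ = (4.25, 7.5),  deviation x̄ - mu_0 = (4.25, 7.5) - (1, 3) = (3.25, 4.5).

Step 2 — sample covariance matrix, S[i,j] = (1/(n-1)) · Σ_k (x_{k,i} - mean_i) · (x_{k,j} - mean_j), divisor n-1 = 3:
  S[X_1,X_1] = ((-3.25)·(-3.25) + (4.75)·(4.75) + (-0.25)·(-0.25) + (-1.25)·(-1.25)) / 3 = 34.75/3 = 11.5833
  S[X_1,X_2] = ((-3.25)·(1.5) + (4.75)·(-2.5) + (-0.25)·(1.5) + (-1.25)·(-0.5)) / 3 = -16.5/3 = -5.5
  S[X_2,X_2] = ((1.5)·(1.5) + (-2.5)·(-2.5) + (1.5)·(1.5) + (-0.5)·(-0.5)) / 3 = 11/3 = 3.6667
  S = [[11.5833, -5.5],
 [-5.5, 3.6667]].

Step 3 — invert S. det(S) = 11.5833·3.6667 - (-5.5)² = 12.2222.
  S^{-1} = (1/det) · [[d, -b], [-b, a]] = [[0.3, 0.45],
 [0.45, 0.9477]].

Step 4 — quadratic form (x̄ - mu_0)^T · S^{-1} · (x̄ - mu_0):
  S^{-1} · (x̄ - mu_0) = (3, 5.7273),
  (x̄ - mu_0)^T · [...] = (3.25)·(3) + (4.5)·(5.7273) = 35.5227.

Step 5 — scale by n: T² = 4 · 35.5227 = 142.0909.

T² ≈ 142.0909


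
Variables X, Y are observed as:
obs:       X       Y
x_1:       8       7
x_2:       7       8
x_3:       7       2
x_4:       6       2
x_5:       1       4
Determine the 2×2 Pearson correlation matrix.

Step 1 — column means:
  mean(X) = (8 + 7 + 7 + 6 + 1) / 5 = 29/5 = 5.8
  mean(Y) = (7 + 8 + 2 + 2 + 4) / 5 = 23/5 = 4.6

Step 2 — sample variances and covariances s[i,j] = (1/(n-1)) · Σ_k (x_{k,i} - mean_i) · (x_{k,j} - mean_j), with n-1 = 4:
  s[X,X] = ((2.2)·(2.2) + (1.2)·(1.2) + (1.2)·(1.2) + (0.2)·(0.2) + (-4.8)·(-4.8)) / 4 = 30.8/4 = 7.7
  s[X,Y] = ((2.2)·(2.4) + (1.2)·(3.4) + (1.2)·(-2.6) + (0.2)·(-2.6) + (-4.8)·(-0.6)) / 4 = 8.6/4 = 2.15
  s[Y,Y] = ((2.4)·(2.4) + (3.4)·(3.4) + (-2.6)·(-2.6) + (-2.6)·(-2.6) + (-0.6)·(-0.6)) / 4 = 31.2/4 = 7.8
  Sample standard deviations s_i = √(s[i,i]):
  s(X) = √(7.7) = 2.7749
  s(Y) = √(7.8) = 2.7928

Step 3 — r_{ij} = s_{ij} / (s_i · s_j):
  r[X,X] = 1 (diagonal).
  r[X,Y] = 2.15 / (2.7749 · 2.7928) = 2.15 / 7.7498 = 0.2774
  r[Y,Y] = 1 (diagonal).

R is symmetric with unit diagonal. Assembling:

R = [[1, 0.2774],
 [0.2774, 1]]


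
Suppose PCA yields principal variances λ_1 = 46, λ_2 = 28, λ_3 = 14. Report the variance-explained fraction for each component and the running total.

Step 1 — total variance = trace(Sigma) = Σ λ_i = 46 + 28 + 14 = 88.

Step 2 — fraction explained by component i = λ_i / Σ λ:
  PC1: 46/88 = 0.5227
  PC2: 28/88 = 0.3182
  PC3: 14/88 = 0.1591

Step 3 — cumulative fraction after k components = (λ_1 + ... + λ_k) / Σ λ:
  k = 1: 46/88 = 0.5227
  k = 2: (46 + 28)/88 = 74/88 = 0.8409
  k = 3: (46 + 28 + 14)/88 = 88/88 = 1

Summary (fraction, with percent):

explained: PC1 0.5227 (52.27%), PC2 0.3182 (31.82%), PC3 0.1591 (15.91%);  cumulative: 0.5227, 0.8409, 1


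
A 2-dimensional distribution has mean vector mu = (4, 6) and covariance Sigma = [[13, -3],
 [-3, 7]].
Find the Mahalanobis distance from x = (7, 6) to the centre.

Step 1 — centre the observation: (x - mu) = (3, 0).

Step 2 — invert Sigma. det(Sigma) = 13·7 - (-3)² = 82.
  Sigma^{-1} = (1/det) · [[d, -b], [-b, a]] = [[0.0854, 0.0366],
 [0.0366, 0.1585]].

Step 3 — form the quadratic (x - mu)^T · Sigma^{-1} · (x - mu):
  Sigma^{-1} · (x - mu) = (0.2561, 0.1098).
  (x - mu)^T · [Sigma^{-1} · (x - mu)] = (3)·(0.2561) + (0)·(0.1098) = 0.7683.

Step 4 — take square root: d = √(0.7683) ≈ 0.8765.

d(x, mu) = √(0.7683) ≈ 0.8765


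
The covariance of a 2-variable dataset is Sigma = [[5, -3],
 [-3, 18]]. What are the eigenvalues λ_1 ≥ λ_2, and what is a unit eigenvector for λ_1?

Step 1 — characteristic polynomial of 2×2 Sigma:
  det(Sigma - λI) = λ² - trace · λ + det = 0.
  trace = 5 + 18 = 23, det = 5·18 - (-3)² = 81.
Step 2 — discriminant:
  Δ = trace² - 4·det = 529 - 324 = 205.
Step 3 — eigenvalues:
  λ = (trace ± √Δ)/2 = (23 ± 14.3178)/2,
  λ_1 = 18.6589,  λ_2 = 4.3411.

Step 4 — unit eigenvector for λ_1: solve (Sigma - λ_1 I)v = 0. First row:
  (5 - 18.6589)·v_x + (-3)·v_y = 0, i.e. (-13.6589)·v_x + (-3)·v_y = 0,
  so v ∝ (b, λ_1 - a) = (-3, 13.6589); multiply by -1 so the first entry is positive: u = (3, -13.6589).
  ||u|| = √((3)² + (-13.6589)²) = √(195.5658) ≈ 13.9845,
  v_1 = u/||u|| ≈ (0.2145, -0.9767) (||v_1|| = 1).

λ_1 = 18.6589,  λ_2 = 4.3411;  v_1 ≈ (0.2145, -0.9767)


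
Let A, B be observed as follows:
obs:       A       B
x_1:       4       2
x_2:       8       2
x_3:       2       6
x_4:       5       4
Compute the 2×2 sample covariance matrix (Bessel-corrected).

Step 1 — column means:
  mean(A) = (4 + 8 + 2 + 5) / 4 = 19/4 = 4.75
  mean(B) = (2 + 2 + 6 + 4) / 4 = 14/4 = 3.5

Step 2 — sample covariance S[i,j] = (1/(n-1)) · Σ_k (x_{k,i} - mean_i) · (x_{k,j} - mean_j), with n-1 = 3.
  S[A,A] = ((-0.75)·(-0.75) + (3.25)·(3.25) + (-2.75)·(-2.75) + (0.25)·(0.25)) / 3 = 18.75/3 = 6.25
  S[A,B] = ((-0.75)·(-1.5) + (3.25)·(-1.5) + (-2.75)·(2.5) + (0.25)·(0.5)) / 3 = -10.5/3 = -3.5
  S[B,B] = ((-1.5)·(-1.5) + (-1.5)·(-1.5) + (2.5)·(2.5) + (0.5)·(0.5)) / 3 = 11/3 = 3.6667

S is symmetric (S[j,i] = S[i,j]). Assembling:

S = [[6.25, -3.5],
 [-3.5, 3.6667]]


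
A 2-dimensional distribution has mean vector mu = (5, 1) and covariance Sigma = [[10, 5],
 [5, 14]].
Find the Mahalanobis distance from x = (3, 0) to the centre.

Step 1 — centre the observation: (x - mu) = (-2, -1).

Step 2 — invert Sigma. det(Sigma) = 10·14 - (5)² = 115.
  Sigma^{-1} = (1/det) · [[d, -b], [-b, a]] = [[0.1217, -0.0435],
 [-0.0435, 0.087]].

Step 3 — form the quadratic (x - mu)^T · Sigma^{-1} · (x - mu):
  Sigma^{-1} · (x - mu) = (-0.2, 0).
  (x - mu)^T · [Sigma^{-1} · (x - mu)] = (-2)·(-0.2) + (-1)·(0) = 0.4.

Step 4 — take square root: d = √(0.4) ≈ 0.6325.

d(x, mu) = √(0.4) ≈ 0.6325


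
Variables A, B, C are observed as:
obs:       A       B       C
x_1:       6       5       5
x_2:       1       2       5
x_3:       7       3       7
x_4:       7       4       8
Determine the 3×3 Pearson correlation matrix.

Step 1 — column means:
  mean(A) = (6 + 1 + 7 + 7) / 4 = 21/4 = 5.25
  mean(B) = (5 + 2 + 3 + 4) / 4 = 14/4 = 3.5
  mean(C) = (5 + 5 + 7 + 8) / 4 = 25/4 = 6.25

Step 2 — sample variances and covariances s[i,j] = (1/(n-1)) · Σ_k (x_{k,i} - mean_i) · (x_{k,j} - mean_j), with n-1 = 3:
  s[A,A] = ((0.75)·(0.75) + (-4.25)·(-4.25) + (1.75)·(1.75) + (1.75)·(1.75)) / 3 = 24.75/3 = 8.25
  s[A,B] = ((0.75)·(1.5) + (-4.25)·(-1.5) + (1.75)·(-0.5) + (1.75)·(0.5)) / 3 = 7.5/3 = 2.5
  s[A,C] = ((0.75)·(-1.25) + (-4.25)·(-1.25) + (1.75)·(0.75) + (1.75)·(1.75)) / 3 = 8.75/3 = 2.9167
  s[B,B] = ((1.5)·(1.5) + (-1.5)·(-1.5) + (-0.5)·(-0.5) + (0.5)·(0.5)) / 3 = 5/3 = 1.6667
  s[B,C] = ((1.5)·(-1.25) + (-1.5)·(-1.25) + (-0.5)·(0.75) + (0.5)·(1.75)) / 3 = 0.5/3 = 0.1667
  s[C,C] = ((-1.25)·(-1.25) + (-1.25)·(-1.25) + (0.75)·(0.75) + (1.75)·(1.75)) / 3 = 6.75/3 = 2.25
  Sample standard deviations s_i = √(s[i,i]):
  s(A) = √(8.25) = 2.8723
  s(B) = √(1.6667) = 1.291
  s(C) = √(2.25) = 1.5

Step 3 — r_{ij} = s_{ij} / (s_i · s_j):
  r[A,A] = 1 (diagonal).
  r[A,B] = 2.5 / (2.8723 · 1.291) = 2.5 / 3.7081 = 0.6742
  r[A,C] = 2.9167 / (2.8723 · 1.5) = 2.9167 / 4.3084 = 0.677
  r[B,B] = 1 (diagonal).
  r[B,C] = 0.1667 / (1.291 · 1.5) = 0.1667 / 1.9365 = 0.0861
  r[C,C] = 1 (diagonal).

R is symmetric with unit diagonal. Assembling:

R = [[1, 0.6742, 0.677],
 [0.6742, 1, 0.0861],
 [0.677, 0.0861, 1]]


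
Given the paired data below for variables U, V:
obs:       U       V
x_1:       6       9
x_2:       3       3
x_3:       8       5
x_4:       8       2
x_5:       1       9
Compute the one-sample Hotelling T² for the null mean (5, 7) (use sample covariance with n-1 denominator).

Step 1 — sample mean vector:
  mean(U) = (6 + 3 + 8 + 8 + 1) / 5 = 26/5 = 5.2
  mean(V) = (9 + 3 + 5 + 2 + 9) / 5 = 28/5 = 5.6
  x̄ = (5.2, 5.6),  deviation x̄ - mu_0 = (5.2, 5.6) - (5, 7) = (0.2, -1.4).

Step 2 — sample covariance matrix, S[i,j] = (1/(n-1)) · Σ_k (x_{k,i} - mean_i) · (x_{k,j} - mean_j), divisor n-1 = 4:
  S[U,U] = ((0.8)·(0.8) + (-2.2)·(-2.2) + (2.8)·(2.8) + (2.8)·(2.8) + (-4.2)·(-4.2)) / 4 = 38.8/4 = 9.7
  S[U,V] = ((0.8)·(3.4) + (-2.2)·(-2.6) + (2.8)·(-0.6) + (2.8)·(-3.6) + (-4.2)·(3.4)) / 4 = -17.6/4 = -4.4
  S[V,V] = ((3.4)·(3.4) + (-2.6)·(-2.6) + (-0.6)·(-0.6) + (-3.6)·(-3.6) + (3.4)·(3.4)) / 4 = 43.2/4 = 10.8
  S = [[9.7, -4.4],
 [-4.4, 10.8]].

Step 3 — invert S. det(S) = 9.7·10.8 - (-4.4)² = 85.4.
  S^{-1} = (1/det) · [[d, -b], [-b, a]] = [[0.1265, 0.0515],
 [0.0515, 0.1136]].

Step 4 — quadratic form (x̄ - mu_0)^T · S^{-1} · (x̄ - mu_0):
  S^{-1} · (x̄ - mu_0) = (-0.0468, -0.1487),
  (x̄ - mu_0)^T · [...] = (0.2)·(-0.0468) + (-1.4)·(-0.1487) = 0.1988.

Step 5 — scale by n: T² = 5 · 0.1988 = 0.9941.

T² ≈ 0.9941


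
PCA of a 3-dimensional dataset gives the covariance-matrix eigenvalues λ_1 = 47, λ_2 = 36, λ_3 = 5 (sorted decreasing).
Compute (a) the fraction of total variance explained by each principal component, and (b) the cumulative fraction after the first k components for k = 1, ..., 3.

Step 1 — total variance = trace(Sigma) = Σ λ_i = 47 + 36 + 5 = 88.

Step 2 — fraction explained by component i = λ_i / Σ λ:
  PC1: 47/88 = 0.5341
  PC2: 36/88 = 0.4091
  PC3: 5/88 = 0.0568

Step 3 — cumulative fraction after k components = (λ_1 + ... + λ_k) / Σ λ:
  k = 1: 47/88 = 0.5341
  k = 2: (47 + 36)/88 = 83/88 = 0.9432
  k = 3: (47 + 36 + 5)/88 = 88/88 = 1

Summary (fraction, with percent):

explained: PC1 0.5341 (53.41%), PC2 0.4091 (40.91%), PC3 0.0568 (5.68%);  cumulative: 0.5341, 0.9432, 1


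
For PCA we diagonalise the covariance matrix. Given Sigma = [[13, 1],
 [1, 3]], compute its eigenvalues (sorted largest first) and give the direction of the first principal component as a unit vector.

Step 1 — characteristic polynomial of 2×2 Sigma:
  det(Sigma - λI) = λ² - trace · λ + det = 0.
  trace = 13 + 3 = 16, det = 13·3 - (1)² = 38.
Step 2 — discriminant:
  Δ = trace² - 4·det = 256 - 152 = 104.
Step 3 — eigenvalues:
  λ = (trace ± √Δ)/2 = (16 ± 10.198)/2,
  λ_1 = 13.099,  λ_2 = 2.901.

Step 4 — unit eigenvector for λ_1: solve (Sigma - λ_1 I)v = 0. First row:
  (13 - 13.099)·v_x + (1)·v_y = 0, i.e. (-0.099)·v_x + (1)·v_y = 0,
  so v ∝ (b, λ_1 - a) = (1, 0.099) = u.
  ||u|| = √((1)² + (0.099)²) = √(1.0098) ≈ 1.0049,
  v_1 = u/||u|| ≈ (0.9951, 0.0985) (||v_1|| = 1).

λ_1 = 13.099,  λ_2 = 2.901;  v_1 ≈ (0.9951, 0.0985)


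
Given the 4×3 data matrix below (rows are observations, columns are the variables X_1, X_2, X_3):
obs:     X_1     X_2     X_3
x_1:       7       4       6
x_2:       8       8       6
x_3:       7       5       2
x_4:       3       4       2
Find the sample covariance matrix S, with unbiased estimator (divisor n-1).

Step 1 — column means:
  mean(X_1) = (7 + 8 + 7 + 3) / 4 = 25/4 = 6.25
  mean(X_2) = (4 + 8 + 5 + 4) / 4 = 21/4 = 5.25
  mean(X_3) = (6 + 6 + 2 + 2) / 4 = 16/4 = 4

Step 2 — sample covariance S[i,j] = (1/(n-1)) · Σ_k (x_{k,i} - mean_i) · (x_{k,j} - mean_j), with n-1 = 3.
  S[X_1,X_1] = ((0.75)·(0.75) + (1.75)·(1.75) + (0.75)·(0.75) + (-3.25)·(-3.25)) / 3 = 14.75/3 = 4.9167
  S[X_1,X_2] = ((0.75)·(-1.25) + (1.75)·(2.75) + (0.75)·(-0.25) + (-3.25)·(-1.25)) / 3 = 7.75/3 = 2.5833
  S[X_1,X_3] = ((0.75)·(2) + (1.75)·(2) + (0.75)·(-2) + (-3.25)·(-2)) / 3 = 10/3 = 3.3333
  S[X_2,X_2] = ((-1.25)·(-1.25) + (2.75)·(2.75) + (-0.25)·(-0.25) + (-1.25)·(-1.25)) / 3 = 10.75/3 = 3.5833
  S[X_2,X_3] = ((-1.25)·(2) + (2.75)·(2) + (-0.25)·(-2) + (-1.25)·(-2)) / 3 = 6/3 = 2
  S[X_3,X_3] = ((2)·(2) + (2)·(2) + (-2)·(-2) + (-2)·(-2)) / 3 = 16/3 = 5.3333

S is symmetric (S[j,i] = S[i,j]). Assembling:

S = [[4.9167, 2.5833, 3.3333],
 [2.5833, 3.5833, 2],
 [3.3333, 2, 5.3333]]


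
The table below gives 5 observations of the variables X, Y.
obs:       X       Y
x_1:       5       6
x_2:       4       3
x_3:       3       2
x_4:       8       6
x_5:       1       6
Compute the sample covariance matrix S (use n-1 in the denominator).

Step 1 — column means:
  mean(X) = (5 + 4 + 3 + 8 + 1) / 5 = 21/5 = 4.2
  mean(Y) = (6 + 3 + 2 + 6 + 6) / 5 = 23/5 = 4.6

Step 2 — sample covariance S[i,j] = (1/(n-1)) · Σ_k (x_{k,i} - mean_i) · (x_{k,j} - mean_j), with n-1 = 4.
  S[X,X] = ((0.8)·(0.8) + (-0.2)·(-0.2) + (-1.2)·(-1.2) + (3.8)·(3.8) + (-3.2)·(-3.2)) / 4 = 26.8/4 = 6.7
  S[X,Y] = ((0.8)·(1.4) + (-0.2)·(-1.6) + (-1.2)·(-2.6) + (3.8)·(1.4) + (-3.2)·(1.4)) / 4 = 5.4/4 = 1.35
  S[Y,Y] = ((1.4)·(1.4) + (-1.6)·(-1.6) + (-2.6)·(-2.6) + (1.4)·(1.4) + (1.4)·(1.4)) / 4 = 15.2/4 = 3.8

S is symmetric (S[j,i] = S[i,j]). Assembling:

S = [[6.7, 1.35],
 [1.35, 3.8]]


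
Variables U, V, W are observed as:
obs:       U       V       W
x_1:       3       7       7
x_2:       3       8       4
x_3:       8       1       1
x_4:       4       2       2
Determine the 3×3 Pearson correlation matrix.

Step 1 — column means:
  mean(U) = (3 + 3 + 8 + 4) / 4 = 18/4 = 4.5
  mean(V) = (7 + 8 + 1 + 2) / 4 = 18/4 = 4.5
  mean(W) = (7 + 4 + 1 + 2) / 4 = 14/4 = 3.5

Step 2 — sample variances and covariances s[i,j] = (1/(n-1)) · Σ_k (x_{k,i} - mean_i) · (x_{k,j} - mean_j), with n-1 = 3:
  s[U,U] = ((-1.5)·(-1.5) + (-1.5)·(-1.5) + (3.5)·(3.5) + (-0.5)·(-0.5)) / 3 = 17/3 = 5.6667
  s[U,V] = ((-1.5)·(2.5) + (-1.5)·(3.5) + (3.5)·(-3.5) + (-0.5)·(-2.5)) / 3 = -20/3 = -6.6667
  s[U,W] = ((-1.5)·(3.5) + (-1.5)·(0.5) + (3.5)·(-2.5) + (-0.5)·(-1.5)) / 3 = -14/3 = -4.6667
  s[V,V] = ((2.5)·(2.5) + (3.5)·(3.5) + (-3.5)·(-3.5) + (-2.5)·(-2.5)) / 3 = 37/3 = 12.3333
  s[V,W] = ((2.5)·(3.5) + (3.5)·(0.5) + (-3.5)·(-2.5) + (-2.5)·(-1.5)) / 3 = 23/3 = 7.6667
  s[W,W] = ((3.5)·(3.5) + (0.5)·(0.5) + (-2.5)·(-2.5) + (-1.5)·(-1.5)) / 3 = 21/3 = 7
  Sample standard deviations s_i = √(s[i,i]):
  s(U) = √(5.6667) = 2.3805
  s(V) = √(12.3333) = 3.5119
  s(W) = √(7) = 2.6458

Step 3 — r_{ij} = s_{ij} / (s_i · s_j):
  r[U,U] = 1 (diagonal).
  r[U,V] = -6.6667 / (2.3805 · 3.5119) = -6.6667 / 8.36 = -0.7975
  r[U,W] = -4.6667 / (2.3805 · 2.6458) = -4.6667 / 6.2981 = -0.741
  r[V,V] = 1 (diagonal).
  r[V,W] = 7.6667 / (3.5119 · 2.6458) = 7.6667 / 9.2916 = 0.8251
  r[W,W] = 1 (diagonal).

R is symmetric with unit diagonal. Assembling:

R = [[1, -0.7975, -0.741],
 [-0.7975, 1, 0.8251],
 [-0.741, 0.8251, 1]]


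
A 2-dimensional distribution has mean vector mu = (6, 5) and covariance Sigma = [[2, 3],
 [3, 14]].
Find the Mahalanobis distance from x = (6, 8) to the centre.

Step 1 — centre the observation: (x - mu) = (0, 3).

Step 2 — invert Sigma. det(Sigma) = 2·14 - (3)² = 19.
  Sigma^{-1} = (1/det) · [[d, -b], [-b, a]] = [[0.7368, -0.1579],
 [-0.1579, 0.1053]].

Step 3 — form the quadratic (x - mu)^T · Sigma^{-1} · (x - mu):
  Sigma^{-1} · (x - mu) = (-0.4737, 0.3158).
  (x - mu)^T · [Sigma^{-1} · (x - mu)] = (0)·(-0.4737) + (3)·(0.3158) = 0.9474.

Step 4 — take square root: d = √(0.9474) ≈ 0.9733.

d(x, mu) = √(0.9474) ≈ 0.9733


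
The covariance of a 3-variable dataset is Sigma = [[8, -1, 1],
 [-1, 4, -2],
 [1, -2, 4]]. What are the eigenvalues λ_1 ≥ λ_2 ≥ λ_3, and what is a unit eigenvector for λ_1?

Step 1 — characteristic polynomial p(λ) = det(λI - Sigma) = λ³ - tr·λ² + c_1·λ - det, where tr = trace, c_1 = sum of the principal 2×2 minors, det = det(Sigma):
  tr = 8 + 4 + 4 = 16,
  c_1 = (8·4 - (-1)²) + (8·4 - (1)²) + (4·4 - (-2)²) = 31 + 31 + 12 = 74,
  det = 8·(4·4 - (-2)²) - (-1)·((-1)·4 - (-2)·(1)) + (1)·((-1)·(-2) - 4·(1)) = 8·(12) - (-1)·(-2) + (1)·(-2) = 92.
  So p(λ) = λ³ - 16λ² + 74λ - 92.
Step 2 — look for an integer root (rational root theorem: any rational root is an integer divisor of 92). Testing λ = 2:
  p(2) = 8 - 64 + 148 - 92 = 0  ✓
  Dividing out (λ - 2): p(λ) = (λ - 2)(λ² - 14λ + 46).
Step 3 — remaining eigenvalues from the quadratic λ² - 14λ + 46 = 0:
  Δ = 14² - 4·46 = 196 - 184 = 12,  λ = (14 ± √12)/2 = (14 ± 3.4641)/2 ≈ 8.7321 or 5.2679.
  Sorted: λ_1 = 8.7321,  λ_2 = 5.2679,  λ_3 = 2  (check: sum = 16 = tr ✓).

Step 4 — unit eigenvector for λ_1 ≈ 8.7321: v spans the null space of (Sigma - λ_1 I), whose rows are
  r_1 = (-0.7321, -1, 1),  r_2 = (-1, -4.7321, -2),  r_3 = (1, -2, -4.7321).
  v is orthogonal to every row, so take v ∝ r_1 × r_2 = ((-1)·(-2) - (1)·(-4.7321), (1)·(-1) - (-0.7321)·(-2), (-0.7321)·(-4.7321) - (-1)·(-1)) ≈ (6.7321, -2.4641, 2.4641).
  Let u = (6.7321, -2.4641, 2.4641).
  ||u|| = √((6.7321)² + (-2.4641)² + (2.4641)²) = √(57.4641) ≈ 7.5805,  v_1 = u/||u|| ≈ (0.8881, -0.3251, 0.3251) (||v_1|| = 1).

λ_1 = 8.7321,  λ_2 = 5.2679,  λ_3 = 2;  v_1 ≈ (0.8881, -0.3251, 0.3251)


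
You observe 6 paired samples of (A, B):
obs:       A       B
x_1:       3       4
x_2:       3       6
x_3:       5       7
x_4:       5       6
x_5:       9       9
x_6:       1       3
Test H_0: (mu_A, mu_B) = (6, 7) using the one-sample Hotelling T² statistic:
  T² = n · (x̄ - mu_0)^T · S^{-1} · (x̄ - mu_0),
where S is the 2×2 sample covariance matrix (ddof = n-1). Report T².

Step 1 — sample mean vector:
  mean(A) = (3 + 3 + 5 + 5 + 9 + 1) / 6 = 26/6 = 4.3333
  mean(B) = (4 + 6 + 7 + 6 + 9 + 3) / 6 = 35/6 = 5.8333
  x̄ = (4.3333, 5.8333),  deviation x̄ - mu_0 = (4.3333, 5.8333) - (6, 7) = (-1.6667, -1.1667).

Step 2 — sample covariance matrix, S[i,j] = (1/(n-1)) · Σ_k (x_{k,i} - mean_i) · (x_{k,j} - mean_j), divisor n-1 = 5:
  S[A,A] = ((-1.3333)·(-1.3333) + (-1.3333)·(-1.3333) + (0.6667)·(0.6667) + (0.6667)·(0.6667) + (4.6667)·(4.6667) + (-3.3333)·(-3.3333)) / 5 = 37.3333/5 = 7.4667
  S[A,B] = ((-1.3333)·(-1.8333) + (-1.3333)·(0.1667) + (0.6667)·(1.1667) + (0.6667)·(0.1667) + (4.6667)·(3.1667) + (-3.3333)·(-2.8333)) / 5 = 27.3333/5 = 5.4667
  S[B,B] = ((-1.8333)·(-1.8333) + (0.1667)·(0.1667) + (1.1667)·(1.1667) + (0.1667)·(0.1667) + (3.1667)·(3.1667) + (-2.8333)·(-2.8333)) / 5 = 22.8333/5 = 4.5667
  S = [[7.4667, 5.4667],
 [5.4667, 4.5667]].

Step 3 — invert S. det(S) = 7.4667·4.5667 - (5.4667)² = 4.2133.
  S^{-1} = (1/det) · [[d, -b], [-b, a]] = [[1.0839, -1.2975],
 [-1.2975, 1.7722]].

Step 4 — quadratic form (x̄ - mu_0)^T · S^{-1} · (x̄ - mu_0):
  S^{-1} · (x̄ - mu_0) = (-0.2927, 0.0949),
  (x̄ - mu_0)^T · [...] = (-1.6667)·(-0.2927) + (-1.1667)·(0.0949) = 0.3771.

Step 5 — scale by n: T² = 6 · 0.3771 = 2.2627.

T² ≈ 2.2627


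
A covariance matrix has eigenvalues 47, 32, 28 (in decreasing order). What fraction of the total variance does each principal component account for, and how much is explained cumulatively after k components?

Step 1 — total variance = trace(Sigma) = Σ λ_i = 47 + 32 + 28 = 107.

Step 2 — fraction explained by component i = λ_i / Σ λ:
  PC1: 47/107 = 0.4393
  PC2: 32/107 = 0.2991
  PC3: 28/107 = 0.2617

Step 3 — cumulative fraction after k components = (λ_1 + ... + λ_k) / Σ λ:
  k = 1: 47/107 = 0.4393
  k = 2: (47 + 32)/107 = 79/107 = 0.7383
  k = 3: (47 + 32 + 28)/107 = 107/107 = 1

Summary (fraction, with percent):

explained: PC1 0.4393 (43.93%), PC2 0.2991 (29.91%), PC3 0.2617 (26.17%);  cumulative: 0.4393, 0.7383, 1


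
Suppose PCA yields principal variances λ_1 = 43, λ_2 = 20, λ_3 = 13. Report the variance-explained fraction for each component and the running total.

Step 1 — total variance = trace(Sigma) = Σ λ_i = 43 + 20 + 13 = 76.

Step 2 — fraction explained by component i = λ_i / Σ λ:
  PC1: 43/76 = 0.5658
  PC2: 20/76 = 0.2632
  PC3: 13/76 = 0.1711

Step 3 — cumulative fraction after k components = (λ_1 + ... + λ_k) / Σ λ:
  k = 1: 43/76 = 0.5658
  k = 2: (43 + 20)/76 = 63/76 = 0.8289
  k = 3: (43 + 20 + 13)/76 = 76/76 = 1

Summary (fraction, with percent):

explained: PC1 0.5658 (56.58%), PC2 0.2632 (26.32%), PC3 0.1711 (17.11%);  cumulative: 0.5658, 0.8289, 1


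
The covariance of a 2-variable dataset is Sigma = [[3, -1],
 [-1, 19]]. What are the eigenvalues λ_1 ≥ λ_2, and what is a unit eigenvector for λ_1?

Step 1 — characteristic polynomial of 2×2 Sigma:
  det(Sigma - λI) = λ² - trace · λ + det = 0.
  trace = 3 + 19 = 22, det = 3·19 - (-1)² = 56.
Step 2 — discriminant:
  Δ = trace² - 4·det = 484 - 224 = 260.
Step 3 — eigenvalues:
  λ = (trace ± √Δ)/2 = (22 ± 16.1245)/2,
  λ_1 = 19.0623,  λ_2 = 2.9377.

Step 4 — unit eigenvector for λ_1: solve (Sigma - λ_1 I)v = 0. First row:
  (3 - 19.0623)·v_x + (-1)·v_y = 0, i.e. (-16.0623)·v_x + (-1)·v_y = 0,
  so v ∝ (b, λ_1 - a) = (-1, 16.0623); multiply by -1 so the first entry is positive: u = (1, -16.0623).
  ||u|| = √((1)² + (-16.0623)²) = √(258.9961) ≈ 16.0934,
  v_1 = u/||u|| ≈ (0.0621, -0.9981) (||v_1|| = 1).

λ_1 = 19.0623,  λ_2 = 2.9377;  v_1 ≈ (0.0621, -0.9981)


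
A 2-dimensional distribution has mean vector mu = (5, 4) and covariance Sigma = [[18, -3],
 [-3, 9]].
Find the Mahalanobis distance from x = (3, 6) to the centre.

Step 1 — centre the observation: (x - mu) = (-2, 2).

Step 2 — invert Sigma. det(Sigma) = 18·9 - (-3)² = 153.
  Sigma^{-1} = (1/det) · [[d, -b], [-b, a]] = [[0.0588, 0.0196],
 [0.0196, 0.1176]].

Step 3 — form the quadratic (x - mu)^T · Sigma^{-1} · (x - mu):
  Sigma^{-1} · (x - mu) = (-0.0784, 0.1961).
  (x - mu)^T · [Sigma^{-1} · (x - mu)] = (-2)·(-0.0784) + (2)·(0.1961) = 0.549.

Step 4 — take square root: d = √(0.549) ≈ 0.741.

d(x, mu) = √(0.549) ≈ 0.741


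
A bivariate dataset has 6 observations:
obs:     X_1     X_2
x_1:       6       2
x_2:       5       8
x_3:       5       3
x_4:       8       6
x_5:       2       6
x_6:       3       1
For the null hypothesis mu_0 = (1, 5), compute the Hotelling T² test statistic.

Step 1 — sample mean vector:
  mean(X_1) = (6 + 5 + 5 + 8 + 2 + 3) / 6 = 29/6 = 4.8333
  mean(X_2) = (2 + 8 + 3 + 6 + 6 + 1) / 6 = 26/6 = 4.3333
  x̄ = (4.8333, 4.3333),  deviation x̄ - mu_0 = (4.8333, 4.3333) - (1, 5) = (3.8333, -0.6667).

Step 2 — sample covariance matrix, S[i,j] = (1/(n-1)) · Σ_k (x_{k,i} - mean_i) · (x_{k,j} - mean_j), divisor n-1 = 5:
  S[X_1,X_1] = ((1.1667)·(1.1667) + (0.1667)·(0.1667) + (0.1667)·(0.1667) + (3.1667)·(3.1667) + (-2.8333)·(-2.8333) + (-1.8333)·(-1.8333)) / 5 = 22.8333/5 = 4.5667
  S[X_1,X_2] = ((1.1667)·(-2.3333) + (0.1667)·(3.6667) + (0.1667)·(-1.3333) + (3.1667)·(1.6667) + (-2.8333)·(1.6667) + (-1.8333)·(-3.3333)) / 5 = 4.3333/5 = 0.8667
  S[X_2,X_2] = ((-2.3333)·(-2.3333) + (3.6667)·(3.6667) + (-1.3333)·(-1.3333) + (1.6667)·(1.6667) + (1.6667)·(1.6667) + (-3.3333)·(-3.3333)) / 5 = 37.3333/5 = 7.4667
  S = [[4.5667, 0.8667],
 [0.8667, 7.4667]].

Step 3 — invert S. det(S) = 4.5667·7.4667 - (0.8667)² = 33.3467.
  S^{-1} = (1/det) · [[d, -b], [-b, a]] = [[0.2239, -0.026],
 [-0.026, 0.1369]].

Step 4 — quadratic form (x̄ - mu_0)^T · S^{-1} · (x̄ - mu_0):
  S^{-1} · (x̄ - mu_0) = (0.8756, -0.1909),
  (x̄ - mu_0)^T · [...] = (3.8333)·(0.8756) + (-0.6667)·(-0.1909) = 3.4839.

Step 5 — scale by n: T² = 6 · 3.4839 = 20.9036.

T² ≈ 20.9036
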